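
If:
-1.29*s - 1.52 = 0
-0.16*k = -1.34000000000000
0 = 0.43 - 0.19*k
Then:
No Solution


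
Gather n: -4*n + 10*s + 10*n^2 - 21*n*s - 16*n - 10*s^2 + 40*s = 10*n^2 + n*(-21*s - 20) - 10*s^2 + 50*s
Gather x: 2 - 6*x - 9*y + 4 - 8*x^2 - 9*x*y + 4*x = -8*x^2 + x*(-9*y - 2) - 9*y + 6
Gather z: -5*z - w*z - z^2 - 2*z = -z^2 + z*(-w - 7)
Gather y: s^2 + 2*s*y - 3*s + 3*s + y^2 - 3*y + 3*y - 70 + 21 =s^2 + 2*s*y + y^2 - 49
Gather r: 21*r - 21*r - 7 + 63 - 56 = 0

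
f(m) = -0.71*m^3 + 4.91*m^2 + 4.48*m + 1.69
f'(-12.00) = -420.08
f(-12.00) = 1881.85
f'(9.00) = -79.67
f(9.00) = -77.87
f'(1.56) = 14.62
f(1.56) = 17.93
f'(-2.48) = -32.97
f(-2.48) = 31.61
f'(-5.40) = -110.66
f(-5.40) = 232.47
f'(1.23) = 13.34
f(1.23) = 13.31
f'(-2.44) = -32.16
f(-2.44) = 30.30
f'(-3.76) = -62.56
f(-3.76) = 92.00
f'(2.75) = 15.38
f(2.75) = 36.38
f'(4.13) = 8.71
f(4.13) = 53.93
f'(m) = -2.13*m^2 + 9.82*m + 4.48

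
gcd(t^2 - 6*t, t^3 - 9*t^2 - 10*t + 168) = t - 6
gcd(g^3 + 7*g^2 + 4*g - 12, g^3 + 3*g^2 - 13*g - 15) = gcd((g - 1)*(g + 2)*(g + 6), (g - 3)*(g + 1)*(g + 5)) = 1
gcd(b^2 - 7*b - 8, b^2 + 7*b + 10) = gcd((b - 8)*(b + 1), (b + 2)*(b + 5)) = 1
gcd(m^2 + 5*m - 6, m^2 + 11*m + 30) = m + 6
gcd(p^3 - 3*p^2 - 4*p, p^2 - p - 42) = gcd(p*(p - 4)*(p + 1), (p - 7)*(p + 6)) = 1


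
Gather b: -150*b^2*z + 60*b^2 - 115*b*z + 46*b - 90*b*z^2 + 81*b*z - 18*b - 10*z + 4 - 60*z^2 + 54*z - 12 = b^2*(60 - 150*z) + b*(-90*z^2 - 34*z + 28) - 60*z^2 + 44*z - 8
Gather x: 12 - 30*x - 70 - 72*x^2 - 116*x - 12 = -72*x^2 - 146*x - 70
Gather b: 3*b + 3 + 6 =3*b + 9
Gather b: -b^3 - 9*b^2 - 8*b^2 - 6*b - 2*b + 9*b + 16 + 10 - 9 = -b^3 - 17*b^2 + b + 17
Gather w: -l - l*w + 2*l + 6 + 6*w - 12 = l + w*(6 - l) - 6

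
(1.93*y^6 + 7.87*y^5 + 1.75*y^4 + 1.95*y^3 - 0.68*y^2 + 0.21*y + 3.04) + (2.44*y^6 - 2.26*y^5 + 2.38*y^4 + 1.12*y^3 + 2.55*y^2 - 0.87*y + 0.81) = 4.37*y^6 + 5.61*y^5 + 4.13*y^4 + 3.07*y^3 + 1.87*y^2 - 0.66*y + 3.85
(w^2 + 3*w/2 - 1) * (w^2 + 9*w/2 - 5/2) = w^4 + 6*w^3 + 13*w^2/4 - 33*w/4 + 5/2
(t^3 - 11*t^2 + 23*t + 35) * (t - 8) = t^4 - 19*t^3 + 111*t^2 - 149*t - 280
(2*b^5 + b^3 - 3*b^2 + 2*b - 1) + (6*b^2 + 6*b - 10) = 2*b^5 + b^3 + 3*b^2 + 8*b - 11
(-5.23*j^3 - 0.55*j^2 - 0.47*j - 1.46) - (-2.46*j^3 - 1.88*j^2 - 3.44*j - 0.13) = -2.77*j^3 + 1.33*j^2 + 2.97*j - 1.33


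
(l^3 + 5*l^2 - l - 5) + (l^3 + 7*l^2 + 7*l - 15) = 2*l^3 + 12*l^2 + 6*l - 20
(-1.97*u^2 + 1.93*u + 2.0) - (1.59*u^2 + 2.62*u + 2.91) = -3.56*u^2 - 0.69*u - 0.91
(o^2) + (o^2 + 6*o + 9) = 2*o^2 + 6*o + 9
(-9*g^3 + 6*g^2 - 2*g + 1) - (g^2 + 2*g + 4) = -9*g^3 + 5*g^2 - 4*g - 3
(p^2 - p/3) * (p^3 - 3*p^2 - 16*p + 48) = p^5 - 10*p^4/3 - 15*p^3 + 160*p^2/3 - 16*p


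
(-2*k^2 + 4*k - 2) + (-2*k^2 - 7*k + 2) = -4*k^2 - 3*k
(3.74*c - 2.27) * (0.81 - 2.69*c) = -10.0606*c^2 + 9.1357*c - 1.8387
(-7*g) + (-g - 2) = -8*g - 2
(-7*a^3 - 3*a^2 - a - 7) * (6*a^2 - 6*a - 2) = -42*a^5 + 24*a^4 + 26*a^3 - 30*a^2 + 44*a + 14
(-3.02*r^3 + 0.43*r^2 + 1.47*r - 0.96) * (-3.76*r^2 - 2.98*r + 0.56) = 11.3552*r^5 + 7.3828*r^4 - 8.4998*r^3 - 0.530200000000001*r^2 + 3.684*r - 0.5376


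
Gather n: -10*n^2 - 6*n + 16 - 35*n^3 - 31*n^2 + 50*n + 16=-35*n^3 - 41*n^2 + 44*n + 32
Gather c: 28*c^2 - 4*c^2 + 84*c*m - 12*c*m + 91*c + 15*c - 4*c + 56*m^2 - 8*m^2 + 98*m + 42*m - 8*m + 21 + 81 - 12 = 24*c^2 + c*(72*m + 102) + 48*m^2 + 132*m + 90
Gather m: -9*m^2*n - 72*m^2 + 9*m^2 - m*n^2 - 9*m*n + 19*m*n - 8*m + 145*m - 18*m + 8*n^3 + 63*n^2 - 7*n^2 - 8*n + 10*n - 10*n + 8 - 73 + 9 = m^2*(-9*n - 63) + m*(-n^2 + 10*n + 119) + 8*n^3 + 56*n^2 - 8*n - 56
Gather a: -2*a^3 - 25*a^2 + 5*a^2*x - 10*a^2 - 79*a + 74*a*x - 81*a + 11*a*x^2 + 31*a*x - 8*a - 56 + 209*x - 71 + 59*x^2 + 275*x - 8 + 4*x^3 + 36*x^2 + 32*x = -2*a^3 + a^2*(5*x - 35) + a*(11*x^2 + 105*x - 168) + 4*x^3 + 95*x^2 + 516*x - 135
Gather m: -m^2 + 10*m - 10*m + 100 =100 - m^2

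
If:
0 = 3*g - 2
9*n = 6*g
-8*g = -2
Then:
No Solution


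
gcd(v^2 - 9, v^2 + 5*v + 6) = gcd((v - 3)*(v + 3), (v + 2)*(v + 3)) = v + 3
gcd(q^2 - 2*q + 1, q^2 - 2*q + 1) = q^2 - 2*q + 1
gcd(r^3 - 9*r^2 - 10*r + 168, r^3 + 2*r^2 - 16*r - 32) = r + 4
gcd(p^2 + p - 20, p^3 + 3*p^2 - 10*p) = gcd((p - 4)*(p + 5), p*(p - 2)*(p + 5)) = p + 5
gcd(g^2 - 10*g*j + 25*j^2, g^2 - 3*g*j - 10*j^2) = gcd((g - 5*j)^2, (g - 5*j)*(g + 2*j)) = g - 5*j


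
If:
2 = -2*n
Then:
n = -1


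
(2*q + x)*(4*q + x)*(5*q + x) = 40*q^3 + 38*q^2*x + 11*q*x^2 + x^3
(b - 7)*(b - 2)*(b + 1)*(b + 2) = b^4 - 6*b^3 - 11*b^2 + 24*b + 28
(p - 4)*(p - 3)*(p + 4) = p^3 - 3*p^2 - 16*p + 48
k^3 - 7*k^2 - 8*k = k*(k - 8)*(k + 1)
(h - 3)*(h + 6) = h^2 + 3*h - 18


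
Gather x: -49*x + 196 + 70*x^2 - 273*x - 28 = 70*x^2 - 322*x + 168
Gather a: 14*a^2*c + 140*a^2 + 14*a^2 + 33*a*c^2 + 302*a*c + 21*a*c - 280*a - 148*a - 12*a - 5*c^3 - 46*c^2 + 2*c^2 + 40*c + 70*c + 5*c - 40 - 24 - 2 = a^2*(14*c + 154) + a*(33*c^2 + 323*c - 440) - 5*c^3 - 44*c^2 + 115*c - 66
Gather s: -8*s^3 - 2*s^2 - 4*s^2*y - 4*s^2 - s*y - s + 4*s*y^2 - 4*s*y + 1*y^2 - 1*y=-8*s^3 + s^2*(-4*y - 6) + s*(4*y^2 - 5*y - 1) + y^2 - y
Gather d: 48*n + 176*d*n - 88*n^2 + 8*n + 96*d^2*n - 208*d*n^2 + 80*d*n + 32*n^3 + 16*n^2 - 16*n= 96*d^2*n + d*(-208*n^2 + 256*n) + 32*n^3 - 72*n^2 + 40*n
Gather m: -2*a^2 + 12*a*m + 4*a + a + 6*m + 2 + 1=-2*a^2 + 5*a + m*(12*a + 6) + 3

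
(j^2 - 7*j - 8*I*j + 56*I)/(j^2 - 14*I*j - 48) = (j - 7)/(j - 6*I)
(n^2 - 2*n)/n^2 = (n - 2)/n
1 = 1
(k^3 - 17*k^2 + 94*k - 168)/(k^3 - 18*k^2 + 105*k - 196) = (k - 6)/(k - 7)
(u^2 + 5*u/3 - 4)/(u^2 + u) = (u^2 + 5*u/3 - 4)/(u*(u + 1))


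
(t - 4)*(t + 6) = t^2 + 2*t - 24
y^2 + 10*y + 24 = (y + 4)*(y + 6)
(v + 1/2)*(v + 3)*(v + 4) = v^3 + 15*v^2/2 + 31*v/2 + 6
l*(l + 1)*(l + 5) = l^3 + 6*l^2 + 5*l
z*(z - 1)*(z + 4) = z^3 + 3*z^2 - 4*z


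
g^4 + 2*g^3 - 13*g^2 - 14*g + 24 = (g - 3)*(g - 1)*(g + 2)*(g + 4)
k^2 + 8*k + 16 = (k + 4)^2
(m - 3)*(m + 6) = m^2 + 3*m - 18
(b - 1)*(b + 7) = b^2 + 6*b - 7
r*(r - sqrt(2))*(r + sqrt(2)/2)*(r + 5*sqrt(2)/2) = r^4 + 2*sqrt(2)*r^3 - 7*r^2/2 - 5*sqrt(2)*r/2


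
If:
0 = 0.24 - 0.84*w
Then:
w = 0.29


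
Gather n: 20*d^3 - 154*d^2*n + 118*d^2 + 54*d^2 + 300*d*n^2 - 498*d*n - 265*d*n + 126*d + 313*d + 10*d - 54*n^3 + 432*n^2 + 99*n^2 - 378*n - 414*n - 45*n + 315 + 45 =20*d^3 + 172*d^2 + 449*d - 54*n^3 + n^2*(300*d + 531) + n*(-154*d^2 - 763*d - 837) + 360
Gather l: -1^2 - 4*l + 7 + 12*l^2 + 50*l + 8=12*l^2 + 46*l + 14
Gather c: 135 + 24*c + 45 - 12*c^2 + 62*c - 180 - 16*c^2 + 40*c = -28*c^2 + 126*c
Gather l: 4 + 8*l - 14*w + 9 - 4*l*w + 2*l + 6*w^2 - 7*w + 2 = l*(10 - 4*w) + 6*w^2 - 21*w + 15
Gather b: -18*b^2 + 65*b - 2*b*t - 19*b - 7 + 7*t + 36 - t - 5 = -18*b^2 + b*(46 - 2*t) + 6*t + 24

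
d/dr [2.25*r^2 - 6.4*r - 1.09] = 4.5*r - 6.4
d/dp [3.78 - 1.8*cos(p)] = 1.8*sin(p)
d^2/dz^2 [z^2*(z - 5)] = 6*z - 10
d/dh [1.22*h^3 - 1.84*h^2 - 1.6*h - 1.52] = 3.66*h^2 - 3.68*h - 1.6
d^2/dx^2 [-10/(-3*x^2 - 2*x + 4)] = 20*(-9*x^2 - 6*x + 4*(3*x + 1)^2 + 12)/(3*x^2 + 2*x - 4)^3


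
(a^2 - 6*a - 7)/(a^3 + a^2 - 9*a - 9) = (a - 7)/(a^2 - 9)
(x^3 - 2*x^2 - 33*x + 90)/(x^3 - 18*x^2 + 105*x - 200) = (x^2 + 3*x - 18)/(x^2 - 13*x + 40)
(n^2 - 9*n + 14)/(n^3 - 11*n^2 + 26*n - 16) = (n - 7)/(n^2 - 9*n + 8)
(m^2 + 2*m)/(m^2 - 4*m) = (m + 2)/(m - 4)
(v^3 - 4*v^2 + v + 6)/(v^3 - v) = (v^2 - 5*v + 6)/(v*(v - 1))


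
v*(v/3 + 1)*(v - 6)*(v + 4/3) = v^4/3 - 5*v^3/9 - 22*v^2/3 - 8*v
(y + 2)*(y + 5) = y^2 + 7*y + 10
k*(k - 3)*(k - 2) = k^3 - 5*k^2 + 6*k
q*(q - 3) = q^2 - 3*q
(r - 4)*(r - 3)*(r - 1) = r^3 - 8*r^2 + 19*r - 12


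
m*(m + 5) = m^2 + 5*m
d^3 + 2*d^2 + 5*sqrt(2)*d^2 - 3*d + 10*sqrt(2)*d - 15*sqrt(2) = (d - 1)*(d + 3)*(d + 5*sqrt(2))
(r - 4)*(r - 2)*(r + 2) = r^3 - 4*r^2 - 4*r + 16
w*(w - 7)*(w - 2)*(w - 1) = w^4 - 10*w^3 + 23*w^2 - 14*w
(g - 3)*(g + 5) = g^2 + 2*g - 15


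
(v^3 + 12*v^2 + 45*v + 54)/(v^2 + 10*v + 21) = (v^2 + 9*v + 18)/(v + 7)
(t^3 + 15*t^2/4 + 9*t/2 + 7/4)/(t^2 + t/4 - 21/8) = 2*(t^2 + 2*t + 1)/(2*t - 3)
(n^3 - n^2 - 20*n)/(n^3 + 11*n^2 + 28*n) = (n - 5)/(n + 7)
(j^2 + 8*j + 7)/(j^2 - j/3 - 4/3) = 3*(j + 7)/(3*j - 4)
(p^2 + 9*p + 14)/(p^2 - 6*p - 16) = (p + 7)/(p - 8)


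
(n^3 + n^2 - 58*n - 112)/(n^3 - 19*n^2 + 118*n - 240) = (n^2 + 9*n + 14)/(n^2 - 11*n + 30)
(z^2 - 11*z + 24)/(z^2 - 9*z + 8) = (z - 3)/(z - 1)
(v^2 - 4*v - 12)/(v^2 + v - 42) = (v + 2)/(v + 7)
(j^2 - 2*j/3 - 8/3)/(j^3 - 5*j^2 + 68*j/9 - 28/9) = 3*(3*j + 4)/(9*j^2 - 27*j + 14)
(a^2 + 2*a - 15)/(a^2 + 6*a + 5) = (a - 3)/(a + 1)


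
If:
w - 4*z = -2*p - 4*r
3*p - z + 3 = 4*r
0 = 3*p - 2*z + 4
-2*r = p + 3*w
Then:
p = -86/37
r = -23/37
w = 44/37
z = -55/37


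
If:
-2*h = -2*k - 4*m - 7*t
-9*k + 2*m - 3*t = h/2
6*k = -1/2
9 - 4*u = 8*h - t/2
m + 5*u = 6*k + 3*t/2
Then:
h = 3574/3027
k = -1/12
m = 6023/24216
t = 221/1009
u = -2035/24216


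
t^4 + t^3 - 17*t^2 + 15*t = t*(t - 3)*(t - 1)*(t + 5)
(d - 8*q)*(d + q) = d^2 - 7*d*q - 8*q^2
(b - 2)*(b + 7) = b^2 + 5*b - 14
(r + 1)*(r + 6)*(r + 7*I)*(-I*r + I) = -I*r^4 + 7*r^3 - 6*I*r^3 + 42*r^2 + I*r^2 - 7*r + 6*I*r - 42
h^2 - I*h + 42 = (h - 7*I)*(h + 6*I)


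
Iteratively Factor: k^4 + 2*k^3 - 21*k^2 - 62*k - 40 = (k - 5)*(k^3 + 7*k^2 + 14*k + 8) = (k - 5)*(k + 1)*(k^2 + 6*k + 8) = (k - 5)*(k + 1)*(k + 2)*(k + 4)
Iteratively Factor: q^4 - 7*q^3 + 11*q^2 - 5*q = (q)*(q^3 - 7*q^2 + 11*q - 5) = q*(q - 1)*(q^2 - 6*q + 5) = q*(q - 5)*(q - 1)*(q - 1)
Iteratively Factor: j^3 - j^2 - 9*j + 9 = (j - 3)*(j^2 + 2*j - 3) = (j - 3)*(j + 3)*(j - 1)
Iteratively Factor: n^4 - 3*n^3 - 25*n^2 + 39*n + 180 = (n - 5)*(n^3 + 2*n^2 - 15*n - 36) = (n - 5)*(n - 4)*(n^2 + 6*n + 9) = (n - 5)*(n - 4)*(n + 3)*(n + 3)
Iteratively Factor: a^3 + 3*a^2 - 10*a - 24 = (a + 2)*(a^2 + a - 12) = (a + 2)*(a + 4)*(a - 3)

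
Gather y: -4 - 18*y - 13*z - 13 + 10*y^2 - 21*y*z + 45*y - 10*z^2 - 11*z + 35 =10*y^2 + y*(27 - 21*z) - 10*z^2 - 24*z + 18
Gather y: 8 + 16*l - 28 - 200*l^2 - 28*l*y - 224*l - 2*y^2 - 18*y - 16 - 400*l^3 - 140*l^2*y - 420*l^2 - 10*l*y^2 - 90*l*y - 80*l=-400*l^3 - 620*l^2 - 288*l + y^2*(-10*l - 2) + y*(-140*l^2 - 118*l - 18) - 36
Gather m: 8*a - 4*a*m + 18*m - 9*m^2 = 8*a - 9*m^2 + m*(18 - 4*a)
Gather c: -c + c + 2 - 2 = 0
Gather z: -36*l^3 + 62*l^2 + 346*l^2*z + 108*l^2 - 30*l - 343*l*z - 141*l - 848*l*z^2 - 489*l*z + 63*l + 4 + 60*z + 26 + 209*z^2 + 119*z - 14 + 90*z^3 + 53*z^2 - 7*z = -36*l^3 + 170*l^2 - 108*l + 90*z^3 + z^2*(262 - 848*l) + z*(346*l^2 - 832*l + 172) + 16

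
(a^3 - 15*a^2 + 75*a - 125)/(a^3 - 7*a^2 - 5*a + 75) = (a - 5)/(a + 3)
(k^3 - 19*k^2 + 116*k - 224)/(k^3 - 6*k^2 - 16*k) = (k^2 - 11*k + 28)/(k*(k + 2))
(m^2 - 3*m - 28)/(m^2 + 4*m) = (m - 7)/m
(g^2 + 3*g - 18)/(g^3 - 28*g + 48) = (g - 3)/(g^2 - 6*g + 8)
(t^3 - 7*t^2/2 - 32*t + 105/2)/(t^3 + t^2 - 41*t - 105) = (t - 3/2)/(t + 3)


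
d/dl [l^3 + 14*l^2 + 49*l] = 3*l^2 + 28*l + 49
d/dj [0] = 0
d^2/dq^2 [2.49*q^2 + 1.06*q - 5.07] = 4.98000000000000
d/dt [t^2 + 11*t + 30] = 2*t + 11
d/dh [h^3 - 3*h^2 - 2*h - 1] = 3*h^2 - 6*h - 2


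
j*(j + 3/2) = j^2 + 3*j/2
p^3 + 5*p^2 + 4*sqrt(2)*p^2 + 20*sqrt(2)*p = p*(p + 5)*(p + 4*sqrt(2))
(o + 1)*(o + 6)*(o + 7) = o^3 + 14*o^2 + 55*o + 42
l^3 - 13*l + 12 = (l - 3)*(l - 1)*(l + 4)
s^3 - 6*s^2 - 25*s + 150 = (s - 6)*(s - 5)*(s + 5)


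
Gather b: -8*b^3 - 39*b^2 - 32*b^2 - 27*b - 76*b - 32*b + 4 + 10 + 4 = -8*b^3 - 71*b^2 - 135*b + 18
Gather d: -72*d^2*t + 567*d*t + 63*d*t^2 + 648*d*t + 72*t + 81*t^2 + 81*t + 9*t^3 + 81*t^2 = -72*d^2*t + d*(63*t^2 + 1215*t) + 9*t^3 + 162*t^2 + 153*t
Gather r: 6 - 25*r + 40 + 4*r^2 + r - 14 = 4*r^2 - 24*r + 32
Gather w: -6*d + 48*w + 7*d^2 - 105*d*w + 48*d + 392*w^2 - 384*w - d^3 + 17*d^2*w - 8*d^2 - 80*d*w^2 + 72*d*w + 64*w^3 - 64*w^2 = -d^3 - d^2 + 42*d + 64*w^3 + w^2*(328 - 80*d) + w*(17*d^2 - 33*d - 336)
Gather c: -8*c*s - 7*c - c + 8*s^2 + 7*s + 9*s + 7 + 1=c*(-8*s - 8) + 8*s^2 + 16*s + 8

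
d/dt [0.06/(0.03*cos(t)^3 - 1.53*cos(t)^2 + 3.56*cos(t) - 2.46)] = (0.0054*cos(t)^2 - 0.1836*cos(t) + 0.2136)*sin(t)/(0.03*cos(t)^3 - 1.53*cos(t)^2 + 3.56*cos(t) - 2.46)^2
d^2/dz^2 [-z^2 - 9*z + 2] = -2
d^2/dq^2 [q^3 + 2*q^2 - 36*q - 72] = 6*q + 4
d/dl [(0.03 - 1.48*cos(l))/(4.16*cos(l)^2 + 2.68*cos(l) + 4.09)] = (-6.1568*cos(l)^2 + 0.2496*cos(l) + 6.1336)*sin(l)/(17.3056*cos(l)^4 + 22.2976*cos(l)^3 + 41.2112*cos(l)^2 + 21.9224*cos(l) + 16.7281)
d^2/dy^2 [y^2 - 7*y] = 2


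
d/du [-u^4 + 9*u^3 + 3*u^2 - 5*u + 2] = -4*u^3 + 27*u^2 + 6*u - 5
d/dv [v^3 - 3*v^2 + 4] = 3*v*(v - 2)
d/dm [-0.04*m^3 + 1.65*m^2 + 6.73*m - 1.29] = -0.12*m^2 + 3.3*m + 6.73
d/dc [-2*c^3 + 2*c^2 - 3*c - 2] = -6*c^2 + 4*c - 3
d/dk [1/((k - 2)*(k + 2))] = -2*k/(k^4 - 8*k^2 + 16)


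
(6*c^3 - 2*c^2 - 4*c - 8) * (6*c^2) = 36*c^5 - 12*c^4 - 24*c^3 - 48*c^2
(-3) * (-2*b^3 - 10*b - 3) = 6*b^3 + 30*b + 9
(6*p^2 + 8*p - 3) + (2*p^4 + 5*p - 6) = 2*p^4 + 6*p^2 + 13*p - 9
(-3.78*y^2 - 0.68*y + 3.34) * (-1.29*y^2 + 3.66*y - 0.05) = 4.8762*y^4 - 12.9576*y^3 - 6.6084*y^2 + 12.2584*y - 0.167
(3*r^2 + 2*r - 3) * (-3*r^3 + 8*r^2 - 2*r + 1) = -9*r^5 + 18*r^4 + 19*r^3 - 25*r^2 + 8*r - 3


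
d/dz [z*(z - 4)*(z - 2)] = 3*z^2 - 12*z + 8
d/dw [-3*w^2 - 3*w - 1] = -6*w - 3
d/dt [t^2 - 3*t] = 2*t - 3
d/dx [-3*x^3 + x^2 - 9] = x*(2 - 9*x)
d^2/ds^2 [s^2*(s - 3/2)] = 6*s - 3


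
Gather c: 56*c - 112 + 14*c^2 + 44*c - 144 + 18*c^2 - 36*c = 32*c^2 + 64*c - 256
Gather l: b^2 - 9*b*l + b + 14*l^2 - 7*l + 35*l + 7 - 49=b^2 + b + 14*l^2 + l*(28 - 9*b) - 42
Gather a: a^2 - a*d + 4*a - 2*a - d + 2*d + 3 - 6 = a^2 + a*(2 - d) + d - 3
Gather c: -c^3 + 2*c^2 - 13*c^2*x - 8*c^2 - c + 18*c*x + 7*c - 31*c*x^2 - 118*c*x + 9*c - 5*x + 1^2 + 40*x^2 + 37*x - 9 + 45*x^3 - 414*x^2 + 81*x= -c^3 + c^2*(-13*x - 6) + c*(-31*x^2 - 100*x + 15) + 45*x^3 - 374*x^2 + 113*x - 8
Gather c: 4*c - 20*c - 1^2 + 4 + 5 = 8 - 16*c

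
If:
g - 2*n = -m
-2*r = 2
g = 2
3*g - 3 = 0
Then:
No Solution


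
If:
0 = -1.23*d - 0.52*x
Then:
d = -0.422764227642276*x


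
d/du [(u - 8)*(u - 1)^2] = (u - 1)*(3*u - 17)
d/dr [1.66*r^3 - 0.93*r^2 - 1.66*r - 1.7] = 4.98*r^2 - 1.86*r - 1.66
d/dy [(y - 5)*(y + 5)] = 2*y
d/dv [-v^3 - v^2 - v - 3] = -3*v^2 - 2*v - 1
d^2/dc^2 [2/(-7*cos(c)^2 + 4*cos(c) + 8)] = 2*(-196*sin(c)^4 + 338*sin(c)^2 - 73*cos(c) + 21*cos(3*c) + 2)/(7*sin(c)^2 + 4*cos(c) + 1)^3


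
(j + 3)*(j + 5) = j^2 + 8*j + 15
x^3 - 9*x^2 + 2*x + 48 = (x - 8)*(x - 3)*(x + 2)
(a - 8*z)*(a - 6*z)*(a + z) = a^3 - 13*a^2*z + 34*a*z^2 + 48*z^3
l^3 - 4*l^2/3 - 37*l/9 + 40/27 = (l - 8/3)*(l - 1/3)*(l + 5/3)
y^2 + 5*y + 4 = (y + 1)*(y + 4)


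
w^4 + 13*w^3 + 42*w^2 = w^2*(w + 6)*(w + 7)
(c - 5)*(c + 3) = c^2 - 2*c - 15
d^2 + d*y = d*(d + y)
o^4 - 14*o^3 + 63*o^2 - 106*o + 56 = (o - 7)*(o - 4)*(o - 2)*(o - 1)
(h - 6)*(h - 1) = h^2 - 7*h + 6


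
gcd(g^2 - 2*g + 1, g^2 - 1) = g - 1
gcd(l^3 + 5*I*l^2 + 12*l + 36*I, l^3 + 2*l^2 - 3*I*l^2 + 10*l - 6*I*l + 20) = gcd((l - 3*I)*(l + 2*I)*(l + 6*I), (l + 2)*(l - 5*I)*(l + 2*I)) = l + 2*I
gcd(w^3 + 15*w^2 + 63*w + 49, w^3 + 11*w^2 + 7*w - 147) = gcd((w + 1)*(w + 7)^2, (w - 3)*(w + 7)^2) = w^2 + 14*w + 49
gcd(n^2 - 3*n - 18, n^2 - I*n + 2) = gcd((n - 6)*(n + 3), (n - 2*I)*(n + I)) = 1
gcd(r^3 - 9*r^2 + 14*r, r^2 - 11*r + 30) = 1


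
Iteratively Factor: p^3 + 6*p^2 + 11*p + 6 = (p + 2)*(p^2 + 4*p + 3) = (p + 1)*(p + 2)*(p + 3)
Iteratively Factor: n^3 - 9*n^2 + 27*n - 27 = (n - 3)*(n^2 - 6*n + 9) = (n - 3)^2*(n - 3)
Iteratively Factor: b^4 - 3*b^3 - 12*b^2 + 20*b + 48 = (b + 2)*(b^3 - 5*b^2 - 2*b + 24) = (b + 2)^2*(b^2 - 7*b + 12) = (b - 3)*(b + 2)^2*(b - 4)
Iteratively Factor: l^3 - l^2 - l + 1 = (l + 1)*(l^2 - 2*l + 1) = (l - 1)*(l + 1)*(l - 1)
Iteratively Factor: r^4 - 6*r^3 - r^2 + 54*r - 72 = (r - 3)*(r^3 - 3*r^2 - 10*r + 24) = (r - 4)*(r - 3)*(r^2 + r - 6) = (r - 4)*(r - 3)*(r + 3)*(r - 2)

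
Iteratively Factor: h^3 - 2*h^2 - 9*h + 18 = (h - 2)*(h^2 - 9) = (h - 3)*(h - 2)*(h + 3)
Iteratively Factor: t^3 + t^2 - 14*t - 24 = (t + 3)*(t^2 - 2*t - 8) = (t + 2)*(t + 3)*(t - 4)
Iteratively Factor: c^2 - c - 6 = (c + 2)*(c - 3)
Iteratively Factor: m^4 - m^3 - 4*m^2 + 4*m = (m + 2)*(m^3 - 3*m^2 + 2*m) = m*(m + 2)*(m^2 - 3*m + 2) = m*(m - 1)*(m + 2)*(m - 2)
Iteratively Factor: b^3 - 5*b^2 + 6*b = (b - 2)*(b^2 - 3*b) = b*(b - 2)*(b - 3)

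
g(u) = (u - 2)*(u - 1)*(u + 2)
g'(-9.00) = 257.00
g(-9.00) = -770.00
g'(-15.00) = 701.00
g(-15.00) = -3536.00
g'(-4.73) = 72.58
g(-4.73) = -105.28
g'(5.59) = 78.56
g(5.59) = 125.07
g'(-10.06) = 319.73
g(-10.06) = -1075.07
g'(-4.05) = 53.31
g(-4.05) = -62.63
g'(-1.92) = 10.90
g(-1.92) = 0.92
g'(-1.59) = 6.76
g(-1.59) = 3.81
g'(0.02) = -4.04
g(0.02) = 3.92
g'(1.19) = -2.13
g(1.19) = -0.49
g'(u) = (u - 2)*(u - 1) + (u - 2)*(u + 2) + (u - 1)*(u + 2)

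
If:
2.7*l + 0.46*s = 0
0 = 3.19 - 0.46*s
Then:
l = -1.18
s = 6.93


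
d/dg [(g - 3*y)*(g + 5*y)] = 2*g + 2*y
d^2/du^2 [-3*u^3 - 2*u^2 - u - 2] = -18*u - 4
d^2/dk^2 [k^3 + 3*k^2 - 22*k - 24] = 6*k + 6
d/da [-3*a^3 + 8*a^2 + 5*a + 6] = -9*a^2 + 16*a + 5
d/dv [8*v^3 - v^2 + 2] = 2*v*(12*v - 1)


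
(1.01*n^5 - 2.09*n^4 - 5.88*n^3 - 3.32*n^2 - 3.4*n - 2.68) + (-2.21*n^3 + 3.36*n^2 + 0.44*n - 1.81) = 1.01*n^5 - 2.09*n^4 - 8.09*n^3 + 0.04*n^2 - 2.96*n - 4.49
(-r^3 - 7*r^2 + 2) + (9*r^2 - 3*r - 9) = -r^3 + 2*r^2 - 3*r - 7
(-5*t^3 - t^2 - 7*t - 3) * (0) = 0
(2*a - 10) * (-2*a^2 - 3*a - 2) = -4*a^3 + 14*a^2 + 26*a + 20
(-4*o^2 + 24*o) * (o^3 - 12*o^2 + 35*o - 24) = -4*o^5 + 72*o^4 - 428*o^3 + 936*o^2 - 576*o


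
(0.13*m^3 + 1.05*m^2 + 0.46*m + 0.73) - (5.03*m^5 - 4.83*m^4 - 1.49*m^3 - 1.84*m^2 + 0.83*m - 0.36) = -5.03*m^5 + 4.83*m^4 + 1.62*m^3 + 2.89*m^2 - 0.37*m + 1.09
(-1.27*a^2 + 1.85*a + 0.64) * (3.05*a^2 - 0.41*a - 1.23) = -3.8735*a^4 + 6.1632*a^3 + 2.7556*a^2 - 2.5379*a - 0.7872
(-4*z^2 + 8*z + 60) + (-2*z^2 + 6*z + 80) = -6*z^2 + 14*z + 140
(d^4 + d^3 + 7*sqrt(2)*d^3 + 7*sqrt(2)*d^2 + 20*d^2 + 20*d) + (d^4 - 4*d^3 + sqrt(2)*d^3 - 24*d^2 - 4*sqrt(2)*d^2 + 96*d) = 2*d^4 - 3*d^3 + 8*sqrt(2)*d^3 - 4*d^2 + 3*sqrt(2)*d^2 + 116*d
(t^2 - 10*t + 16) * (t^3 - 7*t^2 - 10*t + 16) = t^5 - 17*t^4 + 76*t^3 + 4*t^2 - 320*t + 256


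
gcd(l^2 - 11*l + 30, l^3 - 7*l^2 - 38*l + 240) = l - 5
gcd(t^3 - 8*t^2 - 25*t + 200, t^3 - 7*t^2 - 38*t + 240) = t^2 - 13*t + 40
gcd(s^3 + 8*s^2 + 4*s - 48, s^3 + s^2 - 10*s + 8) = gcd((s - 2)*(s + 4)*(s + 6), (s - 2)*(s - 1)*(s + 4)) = s^2 + 2*s - 8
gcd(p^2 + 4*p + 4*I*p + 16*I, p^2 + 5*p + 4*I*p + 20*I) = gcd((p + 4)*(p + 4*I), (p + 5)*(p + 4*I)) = p + 4*I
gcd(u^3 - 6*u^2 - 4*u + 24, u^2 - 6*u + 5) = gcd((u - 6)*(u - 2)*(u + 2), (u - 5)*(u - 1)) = 1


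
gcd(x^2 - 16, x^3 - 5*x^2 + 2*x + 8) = x - 4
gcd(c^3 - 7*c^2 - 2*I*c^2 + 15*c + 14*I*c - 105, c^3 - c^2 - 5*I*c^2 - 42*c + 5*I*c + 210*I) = c^2 + c*(-7 - 5*I) + 35*I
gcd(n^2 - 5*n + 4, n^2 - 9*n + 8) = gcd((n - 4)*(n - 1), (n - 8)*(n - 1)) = n - 1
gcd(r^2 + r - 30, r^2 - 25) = r - 5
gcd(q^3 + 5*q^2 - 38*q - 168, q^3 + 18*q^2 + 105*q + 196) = q^2 + 11*q + 28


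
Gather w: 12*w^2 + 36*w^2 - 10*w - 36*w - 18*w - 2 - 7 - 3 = 48*w^2 - 64*w - 12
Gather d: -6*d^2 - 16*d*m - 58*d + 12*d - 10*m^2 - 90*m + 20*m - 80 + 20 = -6*d^2 + d*(-16*m - 46) - 10*m^2 - 70*m - 60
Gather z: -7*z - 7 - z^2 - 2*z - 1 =-z^2 - 9*z - 8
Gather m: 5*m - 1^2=5*m - 1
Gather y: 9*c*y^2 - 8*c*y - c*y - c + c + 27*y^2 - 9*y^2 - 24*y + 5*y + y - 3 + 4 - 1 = y^2*(9*c + 18) + y*(-9*c - 18)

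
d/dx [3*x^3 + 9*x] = 9*x^2 + 9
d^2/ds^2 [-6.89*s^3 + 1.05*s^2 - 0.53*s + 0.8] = 2.1 - 41.34*s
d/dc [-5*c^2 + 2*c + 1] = 2 - 10*c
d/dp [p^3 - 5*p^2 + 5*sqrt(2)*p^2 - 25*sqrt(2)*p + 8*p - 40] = 3*p^2 - 10*p + 10*sqrt(2)*p - 25*sqrt(2) + 8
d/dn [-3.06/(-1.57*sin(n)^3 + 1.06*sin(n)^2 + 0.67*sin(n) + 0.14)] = (-14.4126*sin(n)^2 + 6.4872*sin(n) + 2.0502)*cos(n)/(-1.57*sin(n)^3 + 1.06*sin(n)^2 + 0.67*sin(n) + 0.14)^2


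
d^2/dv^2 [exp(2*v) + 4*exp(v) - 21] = 4*(exp(v) + 1)*exp(v)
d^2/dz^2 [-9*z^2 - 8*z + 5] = -18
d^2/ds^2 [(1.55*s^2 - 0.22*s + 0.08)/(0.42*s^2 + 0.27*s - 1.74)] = (-0.429156*s^3 + 6.881112*s^2 - 0.910224*s + 9.30744)/(0.074088*s^6 + 0.142884*s^5 - 0.828954*s^4 - 1.164213*s^3 + 3.434238*s^2 + 2.452356*s - 5.268024)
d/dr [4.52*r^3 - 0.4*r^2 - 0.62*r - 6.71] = 13.56*r^2 - 0.8*r - 0.62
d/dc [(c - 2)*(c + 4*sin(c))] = c + (c - 2)*(4*cos(c) + 1) + 4*sin(c)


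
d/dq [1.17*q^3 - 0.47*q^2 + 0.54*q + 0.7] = 3.51*q^2 - 0.94*q + 0.54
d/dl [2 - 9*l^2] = -18*l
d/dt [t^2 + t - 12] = 2*t + 1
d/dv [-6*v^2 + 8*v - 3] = 8 - 12*v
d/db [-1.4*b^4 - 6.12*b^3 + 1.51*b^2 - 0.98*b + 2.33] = -5.6*b^3 - 18.36*b^2 + 3.02*b - 0.98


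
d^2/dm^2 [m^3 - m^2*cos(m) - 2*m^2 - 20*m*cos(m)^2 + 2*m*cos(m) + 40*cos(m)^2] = m^2*cos(m) + 4*m*sin(m) - 2*m*cos(m) + 40*m*cos(2*m) + 6*m - 4*sin(m) + 40*sin(2*m) - 2*cos(m) - 80*cos(2*m) - 4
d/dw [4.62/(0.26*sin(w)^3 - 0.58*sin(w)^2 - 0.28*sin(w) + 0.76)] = (-3.6036*sin(w)^2 + 5.3592*sin(w) + 1.2936)*cos(w)/(0.26*sin(w)^3 - 0.58*sin(w)^2 - 0.28*sin(w) + 0.76)^2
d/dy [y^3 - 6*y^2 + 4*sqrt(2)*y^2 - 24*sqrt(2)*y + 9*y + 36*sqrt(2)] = 3*y^2 - 12*y + 8*sqrt(2)*y - 24*sqrt(2) + 9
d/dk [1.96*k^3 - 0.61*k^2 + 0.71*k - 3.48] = 5.88*k^2 - 1.22*k + 0.71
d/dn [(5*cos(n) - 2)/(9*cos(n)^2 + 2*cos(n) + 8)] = (45*cos(n)^2 - 36*cos(n) - 44)*sin(n)/(-9*sin(n)^2 + 2*cos(n) + 17)^2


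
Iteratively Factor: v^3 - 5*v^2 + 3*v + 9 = (v - 3)*(v^2 - 2*v - 3) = (v - 3)^2*(v + 1)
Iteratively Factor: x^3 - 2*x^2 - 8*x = (x - 4)*(x^2 + 2*x) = (x - 4)*(x + 2)*(x)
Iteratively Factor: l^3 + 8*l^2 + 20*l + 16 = (l + 4)*(l^2 + 4*l + 4) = (l + 2)*(l + 4)*(l + 2)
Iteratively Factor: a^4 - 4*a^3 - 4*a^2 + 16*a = (a)*(a^3 - 4*a^2 - 4*a + 16) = a*(a + 2)*(a^2 - 6*a + 8) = a*(a - 2)*(a + 2)*(a - 4)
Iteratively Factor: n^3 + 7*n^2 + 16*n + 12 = (n + 3)*(n^2 + 4*n + 4) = (n + 2)*(n + 3)*(n + 2)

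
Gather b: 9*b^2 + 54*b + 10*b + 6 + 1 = 9*b^2 + 64*b + 7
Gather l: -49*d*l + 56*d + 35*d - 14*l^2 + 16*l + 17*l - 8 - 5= 91*d - 14*l^2 + l*(33 - 49*d) - 13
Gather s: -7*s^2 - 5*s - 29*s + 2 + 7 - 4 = -7*s^2 - 34*s + 5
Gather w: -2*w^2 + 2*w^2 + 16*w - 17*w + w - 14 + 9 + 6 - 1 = 0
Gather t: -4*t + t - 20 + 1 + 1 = -3*t - 18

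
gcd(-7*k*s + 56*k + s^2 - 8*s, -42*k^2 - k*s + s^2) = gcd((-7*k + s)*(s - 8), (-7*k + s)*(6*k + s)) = -7*k + s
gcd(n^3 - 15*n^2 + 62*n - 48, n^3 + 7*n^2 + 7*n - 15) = n - 1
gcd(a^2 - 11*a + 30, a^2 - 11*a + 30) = a^2 - 11*a + 30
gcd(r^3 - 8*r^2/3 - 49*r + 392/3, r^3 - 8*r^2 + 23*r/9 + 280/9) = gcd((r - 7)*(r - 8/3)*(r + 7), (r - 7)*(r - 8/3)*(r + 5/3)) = r^2 - 29*r/3 + 56/3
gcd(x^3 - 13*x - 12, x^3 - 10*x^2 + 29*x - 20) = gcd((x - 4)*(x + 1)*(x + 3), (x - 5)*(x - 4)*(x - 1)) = x - 4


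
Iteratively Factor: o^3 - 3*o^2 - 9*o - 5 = (o + 1)*(o^2 - 4*o - 5) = (o - 5)*(o + 1)*(o + 1)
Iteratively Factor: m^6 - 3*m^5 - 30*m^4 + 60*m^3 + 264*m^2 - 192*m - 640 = (m + 2)*(m^5 - 5*m^4 - 20*m^3 + 100*m^2 + 64*m - 320) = (m + 2)*(m + 4)*(m^4 - 9*m^3 + 16*m^2 + 36*m - 80) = (m - 5)*(m + 2)*(m + 4)*(m^3 - 4*m^2 - 4*m + 16) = (m - 5)*(m - 2)*(m + 2)*(m + 4)*(m^2 - 2*m - 8) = (m - 5)*(m - 2)*(m + 2)^2*(m + 4)*(m - 4)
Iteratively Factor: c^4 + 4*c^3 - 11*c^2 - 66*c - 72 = (c + 3)*(c^3 + c^2 - 14*c - 24) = (c - 4)*(c + 3)*(c^2 + 5*c + 6) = (c - 4)*(c + 2)*(c + 3)*(c + 3)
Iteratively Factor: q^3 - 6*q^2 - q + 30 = (q - 3)*(q^2 - 3*q - 10) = (q - 5)*(q - 3)*(q + 2)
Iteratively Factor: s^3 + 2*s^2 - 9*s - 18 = (s - 3)*(s^2 + 5*s + 6) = (s - 3)*(s + 2)*(s + 3)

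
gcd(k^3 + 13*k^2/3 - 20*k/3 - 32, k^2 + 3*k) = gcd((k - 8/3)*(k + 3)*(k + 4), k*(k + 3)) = k + 3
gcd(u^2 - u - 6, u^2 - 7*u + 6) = 1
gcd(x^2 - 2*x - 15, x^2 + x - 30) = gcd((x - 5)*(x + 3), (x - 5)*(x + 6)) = x - 5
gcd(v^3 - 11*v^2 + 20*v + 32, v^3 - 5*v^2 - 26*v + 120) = v - 4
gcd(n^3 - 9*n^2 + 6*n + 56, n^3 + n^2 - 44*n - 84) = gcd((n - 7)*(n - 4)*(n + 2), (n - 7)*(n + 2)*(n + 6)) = n^2 - 5*n - 14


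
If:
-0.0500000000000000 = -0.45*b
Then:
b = 0.11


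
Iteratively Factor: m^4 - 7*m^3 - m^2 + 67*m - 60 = (m - 5)*(m^3 - 2*m^2 - 11*m + 12) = (m - 5)*(m + 3)*(m^2 - 5*m + 4) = (m - 5)*(m - 1)*(m + 3)*(m - 4)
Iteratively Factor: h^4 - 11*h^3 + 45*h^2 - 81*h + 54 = (h - 3)*(h^3 - 8*h^2 + 21*h - 18) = (h - 3)*(h - 2)*(h^2 - 6*h + 9) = (h - 3)^2*(h - 2)*(h - 3)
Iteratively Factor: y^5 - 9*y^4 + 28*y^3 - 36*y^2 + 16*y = (y)*(y^4 - 9*y^3 + 28*y^2 - 36*y + 16) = y*(y - 2)*(y^3 - 7*y^2 + 14*y - 8) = y*(y - 2)*(y - 1)*(y^2 - 6*y + 8) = y*(y - 4)*(y - 2)*(y - 1)*(y - 2)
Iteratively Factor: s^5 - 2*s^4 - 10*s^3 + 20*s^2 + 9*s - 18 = (s - 3)*(s^4 + s^3 - 7*s^2 - s + 6) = (s - 3)*(s - 2)*(s^3 + 3*s^2 - s - 3) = (s - 3)*(s - 2)*(s + 1)*(s^2 + 2*s - 3) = (s - 3)*(s - 2)*(s + 1)*(s + 3)*(s - 1)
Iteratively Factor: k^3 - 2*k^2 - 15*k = (k)*(k^2 - 2*k - 15) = k*(k - 5)*(k + 3)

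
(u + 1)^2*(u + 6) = u^3 + 8*u^2 + 13*u + 6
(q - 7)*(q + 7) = q^2 - 49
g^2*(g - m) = g^3 - g^2*m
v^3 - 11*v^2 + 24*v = v*(v - 8)*(v - 3)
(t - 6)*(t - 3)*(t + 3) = t^3 - 6*t^2 - 9*t + 54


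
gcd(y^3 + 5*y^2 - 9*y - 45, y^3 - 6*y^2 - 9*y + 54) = y^2 - 9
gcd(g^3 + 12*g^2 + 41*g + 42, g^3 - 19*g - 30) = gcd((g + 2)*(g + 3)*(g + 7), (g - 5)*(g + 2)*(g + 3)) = g^2 + 5*g + 6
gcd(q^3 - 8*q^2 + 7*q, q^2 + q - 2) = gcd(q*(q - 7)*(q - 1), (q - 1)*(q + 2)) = q - 1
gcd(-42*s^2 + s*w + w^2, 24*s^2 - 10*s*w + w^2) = 6*s - w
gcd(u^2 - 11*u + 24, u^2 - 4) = 1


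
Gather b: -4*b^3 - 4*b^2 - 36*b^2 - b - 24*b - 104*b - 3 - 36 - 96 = -4*b^3 - 40*b^2 - 129*b - 135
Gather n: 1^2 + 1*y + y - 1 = 2*y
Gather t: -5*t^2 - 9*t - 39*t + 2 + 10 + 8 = -5*t^2 - 48*t + 20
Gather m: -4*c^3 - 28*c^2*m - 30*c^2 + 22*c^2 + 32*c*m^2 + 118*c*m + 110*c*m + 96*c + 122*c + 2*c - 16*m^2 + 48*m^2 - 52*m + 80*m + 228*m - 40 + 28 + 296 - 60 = -4*c^3 - 8*c^2 + 220*c + m^2*(32*c + 32) + m*(-28*c^2 + 228*c + 256) + 224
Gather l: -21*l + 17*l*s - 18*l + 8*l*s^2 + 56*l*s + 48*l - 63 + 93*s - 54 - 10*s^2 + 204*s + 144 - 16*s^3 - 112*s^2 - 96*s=l*(8*s^2 + 73*s + 9) - 16*s^3 - 122*s^2 + 201*s + 27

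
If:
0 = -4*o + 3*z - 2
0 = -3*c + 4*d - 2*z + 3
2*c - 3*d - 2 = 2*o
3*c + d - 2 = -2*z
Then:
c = 41/85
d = -1/5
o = -37/170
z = 32/85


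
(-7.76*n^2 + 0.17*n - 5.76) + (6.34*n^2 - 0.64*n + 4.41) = -1.42*n^2 - 0.47*n - 1.35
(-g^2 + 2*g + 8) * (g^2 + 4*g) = -g^4 - 2*g^3 + 16*g^2 + 32*g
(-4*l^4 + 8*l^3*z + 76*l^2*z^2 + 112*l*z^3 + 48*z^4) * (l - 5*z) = -4*l^5 + 28*l^4*z + 36*l^3*z^2 - 268*l^2*z^3 - 512*l*z^4 - 240*z^5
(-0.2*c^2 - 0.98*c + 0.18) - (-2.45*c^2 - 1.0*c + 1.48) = 2.25*c^2 + 0.02*c - 1.3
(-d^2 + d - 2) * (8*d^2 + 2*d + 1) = -8*d^4 + 6*d^3 - 15*d^2 - 3*d - 2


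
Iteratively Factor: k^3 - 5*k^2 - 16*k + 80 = (k + 4)*(k^2 - 9*k + 20) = (k - 4)*(k + 4)*(k - 5)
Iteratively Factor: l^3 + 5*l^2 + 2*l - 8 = (l + 2)*(l^2 + 3*l - 4) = (l + 2)*(l + 4)*(l - 1)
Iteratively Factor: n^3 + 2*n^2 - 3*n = (n - 1)*(n^2 + 3*n) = n*(n - 1)*(n + 3)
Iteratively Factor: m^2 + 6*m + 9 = (m + 3)*(m + 3)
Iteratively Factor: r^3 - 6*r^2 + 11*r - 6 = (r - 3)*(r^2 - 3*r + 2) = (r - 3)*(r - 1)*(r - 2)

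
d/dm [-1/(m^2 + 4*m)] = 2*(m + 2)/(m^2*(m + 4)^2)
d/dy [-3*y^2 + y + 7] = 1 - 6*y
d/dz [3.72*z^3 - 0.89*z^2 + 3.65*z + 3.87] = 11.16*z^2 - 1.78*z + 3.65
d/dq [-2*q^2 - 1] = -4*q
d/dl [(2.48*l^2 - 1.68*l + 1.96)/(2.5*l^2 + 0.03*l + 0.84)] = (4.2744*l^2 - 5.6336*l - 1.47)/(6.25*l^4 + 0.15*l^3 + 4.2009*l^2 + 0.0504*l + 0.7056)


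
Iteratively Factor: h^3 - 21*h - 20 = (h + 4)*(h^2 - 4*h - 5) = (h + 1)*(h + 4)*(h - 5)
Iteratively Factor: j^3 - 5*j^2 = (j)*(j^2 - 5*j) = j^2*(j - 5)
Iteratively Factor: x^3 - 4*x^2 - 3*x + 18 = (x + 2)*(x^2 - 6*x + 9) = (x - 3)*(x + 2)*(x - 3)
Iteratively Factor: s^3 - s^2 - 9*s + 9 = (s + 3)*(s^2 - 4*s + 3) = (s - 1)*(s + 3)*(s - 3)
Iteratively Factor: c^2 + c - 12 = (c + 4)*(c - 3)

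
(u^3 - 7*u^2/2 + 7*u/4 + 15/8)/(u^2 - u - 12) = (-8*u^3 + 28*u^2 - 14*u - 15)/(8*(-u^2 + u + 12))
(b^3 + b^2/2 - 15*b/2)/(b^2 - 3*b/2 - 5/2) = b*(b + 3)/(b + 1)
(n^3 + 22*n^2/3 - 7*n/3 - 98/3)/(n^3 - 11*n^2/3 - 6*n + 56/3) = (n + 7)/(n - 4)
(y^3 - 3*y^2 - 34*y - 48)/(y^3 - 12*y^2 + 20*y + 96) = (y + 3)/(y - 6)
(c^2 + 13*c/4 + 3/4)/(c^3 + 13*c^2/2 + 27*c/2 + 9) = (4*c + 1)/(2*(2*c^2 + 7*c + 6))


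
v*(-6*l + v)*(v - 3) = -6*l*v^2 + 18*l*v + v^3 - 3*v^2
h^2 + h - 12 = (h - 3)*(h + 4)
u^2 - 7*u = u*(u - 7)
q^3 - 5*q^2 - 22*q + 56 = (q - 7)*(q - 2)*(q + 4)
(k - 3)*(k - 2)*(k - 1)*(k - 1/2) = k^4 - 13*k^3/2 + 14*k^2 - 23*k/2 + 3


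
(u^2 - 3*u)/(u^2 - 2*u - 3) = u/(u + 1)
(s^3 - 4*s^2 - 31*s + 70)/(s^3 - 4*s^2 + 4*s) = (s^2 - 2*s - 35)/(s*(s - 2))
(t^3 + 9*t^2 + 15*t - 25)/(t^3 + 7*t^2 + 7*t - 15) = (t + 5)/(t + 3)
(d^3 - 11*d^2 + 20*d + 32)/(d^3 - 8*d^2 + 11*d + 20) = (d - 8)/(d - 5)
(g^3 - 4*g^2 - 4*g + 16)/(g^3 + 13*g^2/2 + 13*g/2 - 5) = 2*(g^2 - 6*g + 8)/(2*g^2 + 9*g - 5)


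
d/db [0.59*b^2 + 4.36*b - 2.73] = 1.18*b + 4.36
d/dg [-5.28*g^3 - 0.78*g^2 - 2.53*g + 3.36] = -15.84*g^2 - 1.56*g - 2.53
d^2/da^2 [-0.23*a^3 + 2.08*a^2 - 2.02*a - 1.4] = 4.16 - 1.38*a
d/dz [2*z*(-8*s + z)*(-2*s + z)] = 32*s^2 - 40*s*z + 6*z^2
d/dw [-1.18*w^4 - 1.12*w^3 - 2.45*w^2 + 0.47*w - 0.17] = -4.72*w^3 - 3.36*w^2 - 4.9*w + 0.47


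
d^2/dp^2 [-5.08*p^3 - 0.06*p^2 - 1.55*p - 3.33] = -30.48*p - 0.12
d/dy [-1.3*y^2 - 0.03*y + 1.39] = -2.6*y - 0.03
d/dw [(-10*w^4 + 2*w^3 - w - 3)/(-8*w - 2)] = (120*w^4 + 24*w^3 - 6*w^2 - 11)/(2*(16*w^2 + 8*w + 1))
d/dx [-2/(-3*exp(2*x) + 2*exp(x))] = 4*(1 - 3*exp(x))*exp(-x)/(3*exp(x) - 2)^2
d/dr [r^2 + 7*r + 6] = 2*r + 7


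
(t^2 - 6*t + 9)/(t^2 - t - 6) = (t - 3)/(t + 2)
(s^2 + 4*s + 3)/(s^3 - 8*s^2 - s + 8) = (s + 3)/(s^2 - 9*s + 8)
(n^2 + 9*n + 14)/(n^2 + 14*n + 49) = (n + 2)/(n + 7)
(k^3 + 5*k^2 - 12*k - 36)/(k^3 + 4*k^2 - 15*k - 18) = (k + 2)/(k + 1)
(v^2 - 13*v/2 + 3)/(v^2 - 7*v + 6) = (v - 1/2)/(v - 1)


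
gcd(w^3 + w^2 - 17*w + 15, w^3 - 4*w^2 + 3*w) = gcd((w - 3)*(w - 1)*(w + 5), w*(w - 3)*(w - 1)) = w^2 - 4*w + 3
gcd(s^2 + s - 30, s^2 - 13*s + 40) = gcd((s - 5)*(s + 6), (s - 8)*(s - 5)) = s - 5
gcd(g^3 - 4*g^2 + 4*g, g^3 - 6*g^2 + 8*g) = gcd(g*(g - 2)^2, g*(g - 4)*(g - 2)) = g^2 - 2*g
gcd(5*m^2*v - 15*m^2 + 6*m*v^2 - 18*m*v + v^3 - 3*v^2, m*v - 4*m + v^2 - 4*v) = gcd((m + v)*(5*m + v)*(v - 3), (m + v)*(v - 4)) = m + v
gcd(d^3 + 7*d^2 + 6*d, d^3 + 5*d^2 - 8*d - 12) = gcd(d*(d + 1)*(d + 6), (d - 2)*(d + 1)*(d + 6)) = d^2 + 7*d + 6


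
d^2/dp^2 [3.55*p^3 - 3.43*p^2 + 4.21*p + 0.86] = 21.3*p - 6.86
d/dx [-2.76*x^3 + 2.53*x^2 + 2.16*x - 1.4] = -8.28*x^2 + 5.06*x + 2.16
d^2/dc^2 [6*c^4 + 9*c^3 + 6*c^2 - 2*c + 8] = 72*c^2 + 54*c + 12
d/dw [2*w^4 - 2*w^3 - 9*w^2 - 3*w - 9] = 8*w^3 - 6*w^2 - 18*w - 3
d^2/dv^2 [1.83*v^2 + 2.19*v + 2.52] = 3.66000000000000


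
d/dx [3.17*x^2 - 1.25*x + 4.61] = 6.34*x - 1.25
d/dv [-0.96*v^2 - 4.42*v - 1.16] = -1.92*v - 4.42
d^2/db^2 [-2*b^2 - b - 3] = -4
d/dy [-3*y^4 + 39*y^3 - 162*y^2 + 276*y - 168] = -12*y^3 + 117*y^2 - 324*y + 276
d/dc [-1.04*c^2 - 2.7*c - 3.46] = -2.08*c - 2.7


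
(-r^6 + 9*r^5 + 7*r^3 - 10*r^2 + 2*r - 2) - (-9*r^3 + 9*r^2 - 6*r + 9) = -r^6 + 9*r^5 + 16*r^3 - 19*r^2 + 8*r - 11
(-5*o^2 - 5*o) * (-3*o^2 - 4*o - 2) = 15*o^4 + 35*o^3 + 30*o^2 + 10*o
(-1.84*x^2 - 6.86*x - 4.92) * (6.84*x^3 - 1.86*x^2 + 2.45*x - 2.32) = -12.5856*x^5 - 43.5*x^4 - 25.4012*x^3 - 3.387*x^2 + 3.8612*x + 11.4144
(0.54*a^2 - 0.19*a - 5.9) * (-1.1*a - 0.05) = -0.594*a^3 + 0.182*a^2 + 6.4995*a + 0.295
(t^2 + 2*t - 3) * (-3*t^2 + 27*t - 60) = -3*t^4 + 21*t^3 + 3*t^2 - 201*t + 180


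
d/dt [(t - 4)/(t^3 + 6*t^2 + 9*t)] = 2*(-t^2 + 6*t + 6)/(t^2*(t^3 + 9*t^2 + 27*t + 27))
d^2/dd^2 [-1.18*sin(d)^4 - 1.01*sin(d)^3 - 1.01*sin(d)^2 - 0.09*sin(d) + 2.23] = 18.88*sin(d)^4 + 9.09*sin(d)^3 - 10.12*sin(d)^2 - 5.97*sin(d) - 2.02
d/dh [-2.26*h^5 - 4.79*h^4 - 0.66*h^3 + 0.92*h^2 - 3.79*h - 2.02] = -11.3*h^4 - 19.16*h^3 - 1.98*h^2 + 1.84*h - 3.79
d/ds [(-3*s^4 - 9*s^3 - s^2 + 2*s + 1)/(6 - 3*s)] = (9*s^4 - 6*s^3 - 53*s^2 - 4*s + 5)/(3*(s^2 - 4*s + 4))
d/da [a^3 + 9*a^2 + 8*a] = 3*a^2 + 18*a + 8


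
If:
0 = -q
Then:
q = 0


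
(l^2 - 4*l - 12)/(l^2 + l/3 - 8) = 3*(l^2 - 4*l - 12)/(3*l^2 + l - 24)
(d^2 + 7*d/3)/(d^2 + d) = (d + 7/3)/(d + 1)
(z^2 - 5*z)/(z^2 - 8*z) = (z - 5)/(z - 8)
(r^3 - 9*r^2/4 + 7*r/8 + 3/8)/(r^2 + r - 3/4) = (8*r^3 - 18*r^2 + 7*r + 3)/(2*(4*r^2 + 4*r - 3))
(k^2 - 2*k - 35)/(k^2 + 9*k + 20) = (k - 7)/(k + 4)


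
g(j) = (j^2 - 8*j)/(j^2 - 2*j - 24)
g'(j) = (2 - 2*j)*(j^2 - 8*j)/(j^2 - 2*j - 24)^2 + (2*j - 8)/(j^2 - 2*j - 24)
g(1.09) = 0.30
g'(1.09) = 0.24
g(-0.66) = -0.26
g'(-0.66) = 0.46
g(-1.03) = -0.45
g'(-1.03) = 0.57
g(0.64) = 0.19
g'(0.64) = 0.26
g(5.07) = 1.76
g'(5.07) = 1.45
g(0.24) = 0.08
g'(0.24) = 0.30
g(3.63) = 0.88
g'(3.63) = 0.30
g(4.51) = 1.24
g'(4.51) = 0.61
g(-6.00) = 3.50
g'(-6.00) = 1.21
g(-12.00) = 1.67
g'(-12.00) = 0.08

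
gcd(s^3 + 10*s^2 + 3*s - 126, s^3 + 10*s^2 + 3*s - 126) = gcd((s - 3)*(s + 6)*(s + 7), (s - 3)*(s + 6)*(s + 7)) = s^3 + 10*s^2 + 3*s - 126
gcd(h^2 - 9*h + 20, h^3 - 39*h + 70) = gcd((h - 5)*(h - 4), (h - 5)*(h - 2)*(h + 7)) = h - 5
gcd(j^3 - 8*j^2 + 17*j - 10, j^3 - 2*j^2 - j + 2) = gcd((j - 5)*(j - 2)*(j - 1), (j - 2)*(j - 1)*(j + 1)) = j^2 - 3*j + 2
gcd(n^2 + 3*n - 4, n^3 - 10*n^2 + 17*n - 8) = n - 1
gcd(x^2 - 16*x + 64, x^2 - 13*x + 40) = x - 8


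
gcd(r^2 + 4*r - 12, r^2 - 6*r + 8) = r - 2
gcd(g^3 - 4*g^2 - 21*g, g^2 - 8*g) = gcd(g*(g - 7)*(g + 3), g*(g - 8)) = g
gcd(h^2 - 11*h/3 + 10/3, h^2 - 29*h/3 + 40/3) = h - 5/3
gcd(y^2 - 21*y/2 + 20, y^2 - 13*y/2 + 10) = y - 5/2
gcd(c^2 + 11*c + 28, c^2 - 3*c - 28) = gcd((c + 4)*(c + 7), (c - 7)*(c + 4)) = c + 4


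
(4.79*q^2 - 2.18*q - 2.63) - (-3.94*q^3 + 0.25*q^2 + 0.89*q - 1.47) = 3.94*q^3 + 4.54*q^2 - 3.07*q - 1.16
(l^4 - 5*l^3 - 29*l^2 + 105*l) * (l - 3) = l^5 - 8*l^4 - 14*l^3 + 192*l^2 - 315*l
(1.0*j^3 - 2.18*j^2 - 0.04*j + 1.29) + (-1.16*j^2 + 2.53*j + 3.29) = 1.0*j^3 - 3.34*j^2 + 2.49*j + 4.58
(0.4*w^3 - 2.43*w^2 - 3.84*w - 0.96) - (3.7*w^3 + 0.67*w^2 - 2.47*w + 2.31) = -3.3*w^3 - 3.1*w^2 - 1.37*w - 3.27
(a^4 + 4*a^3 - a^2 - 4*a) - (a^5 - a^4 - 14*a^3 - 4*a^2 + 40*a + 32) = -a^5 + 2*a^4 + 18*a^3 + 3*a^2 - 44*a - 32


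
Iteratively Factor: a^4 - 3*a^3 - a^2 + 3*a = (a)*(a^3 - 3*a^2 - a + 3) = a*(a + 1)*(a^2 - 4*a + 3) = a*(a - 3)*(a + 1)*(a - 1)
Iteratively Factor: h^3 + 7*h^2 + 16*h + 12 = (h + 2)*(h^2 + 5*h + 6) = (h + 2)*(h + 3)*(h + 2)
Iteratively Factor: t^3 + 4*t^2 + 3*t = (t + 1)*(t^2 + 3*t) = (t + 1)*(t + 3)*(t)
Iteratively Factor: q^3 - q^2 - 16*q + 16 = (q + 4)*(q^2 - 5*q + 4) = (q - 4)*(q + 4)*(q - 1)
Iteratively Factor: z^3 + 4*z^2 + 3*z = (z + 3)*(z^2 + z) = z*(z + 3)*(z + 1)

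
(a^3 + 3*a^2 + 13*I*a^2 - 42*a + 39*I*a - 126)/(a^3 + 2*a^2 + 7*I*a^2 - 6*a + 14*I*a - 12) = (a^2 + a*(3 + 7*I) + 21*I)/(a^2 + a*(2 + I) + 2*I)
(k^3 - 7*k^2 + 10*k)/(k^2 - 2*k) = k - 5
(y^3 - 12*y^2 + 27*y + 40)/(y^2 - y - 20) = (y^2 - 7*y - 8)/(y + 4)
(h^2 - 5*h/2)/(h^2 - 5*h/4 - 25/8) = 4*h/(4*h + 5)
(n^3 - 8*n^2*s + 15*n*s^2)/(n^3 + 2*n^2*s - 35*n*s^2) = (n - 3*s)/(n + 7*s)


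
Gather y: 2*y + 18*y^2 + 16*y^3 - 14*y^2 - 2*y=16*y^3 + 4*y^2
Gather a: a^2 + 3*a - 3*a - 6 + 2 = a^2 - 4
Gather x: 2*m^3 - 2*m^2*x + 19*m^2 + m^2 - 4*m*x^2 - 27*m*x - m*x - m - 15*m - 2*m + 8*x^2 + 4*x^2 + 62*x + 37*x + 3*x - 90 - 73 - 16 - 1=2*m^3 + 20*m^2 - 18*m + x^2*(12 - 4*m) + x*(-2*m^2 - 28*m + 102) - 180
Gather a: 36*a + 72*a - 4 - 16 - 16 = 108*a - 36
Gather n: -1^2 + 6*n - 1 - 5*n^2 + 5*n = -5*n^2 + 11*n - 2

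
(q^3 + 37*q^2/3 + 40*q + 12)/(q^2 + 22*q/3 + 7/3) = (q^2 + 12*q + 36)/(q + 7)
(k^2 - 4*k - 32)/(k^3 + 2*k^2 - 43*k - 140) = (k - 8)/(k^2 - 2*k - 35)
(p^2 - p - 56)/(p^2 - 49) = (p - 8)/(p - 7)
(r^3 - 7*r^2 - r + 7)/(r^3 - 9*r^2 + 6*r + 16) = (r^2 - 8*r + 7)/(r^2 - 10*r + 16)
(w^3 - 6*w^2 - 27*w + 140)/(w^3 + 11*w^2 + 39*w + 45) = (w^2 - 11*w + 28)/(w^2 + 6*w + 9)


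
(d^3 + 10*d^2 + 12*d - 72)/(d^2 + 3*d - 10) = (d^2 + 12*d + 36)/(d + 5)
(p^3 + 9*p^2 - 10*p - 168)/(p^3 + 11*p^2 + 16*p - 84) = (p - 4)/(p - 2)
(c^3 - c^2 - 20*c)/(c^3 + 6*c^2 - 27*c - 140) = c/(c + 7)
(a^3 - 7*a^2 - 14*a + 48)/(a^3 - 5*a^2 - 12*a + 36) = (a - 8)/(a - 6)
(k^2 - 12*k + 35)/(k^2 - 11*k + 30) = (k - 7)/(k - 6)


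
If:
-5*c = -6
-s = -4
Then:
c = 6/5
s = 4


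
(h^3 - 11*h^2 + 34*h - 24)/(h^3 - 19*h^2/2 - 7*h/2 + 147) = 2*(h^2 - 5*h + 4)/(2*h^2 - 7*h - 49)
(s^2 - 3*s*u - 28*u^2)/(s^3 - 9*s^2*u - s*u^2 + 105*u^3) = (s + 4*u)/(s^2 - 2*s*u - 15*u^2)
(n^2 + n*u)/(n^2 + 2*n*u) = (n + u)/(n + 2*u)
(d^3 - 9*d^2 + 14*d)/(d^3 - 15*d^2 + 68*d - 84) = d/(d - 6)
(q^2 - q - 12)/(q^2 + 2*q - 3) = (q - 4)/(q - 1)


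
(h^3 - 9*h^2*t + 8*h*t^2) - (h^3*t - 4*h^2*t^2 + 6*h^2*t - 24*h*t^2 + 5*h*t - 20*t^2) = -h^3*t + h^3 + 4*h^2*t^2 - 15*h^2*t + 32*h*t^2 - 5*h*t + 20*t^2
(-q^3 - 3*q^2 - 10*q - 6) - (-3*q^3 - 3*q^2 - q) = 2*q^3 - 9*q - 6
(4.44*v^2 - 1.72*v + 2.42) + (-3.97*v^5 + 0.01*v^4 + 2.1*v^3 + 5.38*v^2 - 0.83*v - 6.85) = -3.97*v^5 + 0.01*v^4 + 2.1*v^3 + 9.82*v^2 - 2.55*v - 4.43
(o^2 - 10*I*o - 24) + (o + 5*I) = o^2 + o - 10*I*o - 24 + 5*I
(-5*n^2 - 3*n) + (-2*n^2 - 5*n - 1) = -7*n^2 - 8*n - 1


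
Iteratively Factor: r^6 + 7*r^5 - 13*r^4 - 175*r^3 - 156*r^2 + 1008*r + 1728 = (r + 4)*(r^5 + 3*r^4 - 25*r^3 - 75*r^2 + 144*r + 432) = (r + 3)*(r + 4)*(r^4 - 25*r^2 + 144) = (r + 3)^2*(r + 4)*(r^3 - 3*r^2 - 16*r + 48) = (r - 3)*(r + 3)^2*(r + 4)*(r^2 - 16) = (r - 4)*(r - 3)*(r + 3)^2*(r + 4)*(r + 4)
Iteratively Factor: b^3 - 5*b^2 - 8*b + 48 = (b + 3)*(b^2 - 8*b + 16) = (b - 4)*(b + 3)*(b - 4)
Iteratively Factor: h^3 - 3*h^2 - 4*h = (h)*(h^2 - 3*h - 4) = h*(h - 4)*(h + 1)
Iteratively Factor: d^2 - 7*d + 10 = (d - 2)*(d - 5)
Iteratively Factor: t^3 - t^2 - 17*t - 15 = (t - 5)*(t^2 + 4*t + 3) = (t - 5)*(t + 1)*(t + 3)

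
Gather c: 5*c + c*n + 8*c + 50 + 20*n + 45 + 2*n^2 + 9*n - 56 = c*(n + 13) + 2*n^2 + 29*n + 39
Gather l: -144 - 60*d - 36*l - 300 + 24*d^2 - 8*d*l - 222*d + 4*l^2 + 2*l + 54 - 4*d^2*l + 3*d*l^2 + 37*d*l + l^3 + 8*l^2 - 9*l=24*d^2 - 282*d + l^3 + l^2*(3*d + 12) + l*(-4*d^2 + 29*d - 43) - 390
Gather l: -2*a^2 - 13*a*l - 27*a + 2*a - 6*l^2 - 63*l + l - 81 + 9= -2*a^2 - 25*a - 6*l^2 + l*(-13*a - 62) - 72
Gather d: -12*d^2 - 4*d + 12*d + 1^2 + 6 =-12*d^2 + 8*d + 7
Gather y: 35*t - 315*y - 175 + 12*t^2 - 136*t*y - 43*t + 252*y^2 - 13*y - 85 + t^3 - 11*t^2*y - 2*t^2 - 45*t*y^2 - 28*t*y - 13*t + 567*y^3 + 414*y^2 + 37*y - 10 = t^3 + 10*t^2 - 21*t + 567*y^3 + y^2*(666 - 45*t) + y*(-11*t^2 - 164*t - 291) - 270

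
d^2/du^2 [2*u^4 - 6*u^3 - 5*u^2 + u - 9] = 24*u^2 - 36*u - 10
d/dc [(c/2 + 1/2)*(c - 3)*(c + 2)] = 3*c^2/2 - 7/2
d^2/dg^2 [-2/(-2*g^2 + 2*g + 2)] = 2*(g^2 - g - (2*g - 1)^2 - 1)/(-g^2 + g + 1)^3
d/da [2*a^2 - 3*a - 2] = 4*a - 3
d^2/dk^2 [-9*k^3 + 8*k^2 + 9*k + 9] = 16 - 54*k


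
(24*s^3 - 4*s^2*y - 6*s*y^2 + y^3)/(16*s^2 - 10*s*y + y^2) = (-12*s^2 - 4*s*y + y^2)/(-8*s + y)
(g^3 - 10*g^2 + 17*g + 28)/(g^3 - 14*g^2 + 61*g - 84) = (g + 1)/(g - 3)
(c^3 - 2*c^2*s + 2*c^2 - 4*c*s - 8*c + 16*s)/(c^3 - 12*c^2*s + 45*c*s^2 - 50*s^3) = (c^2 + 2*c - 8)/(c^2 - 10*c*s + 25*s^2)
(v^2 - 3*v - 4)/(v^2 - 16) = (v + 1)/(v + 4)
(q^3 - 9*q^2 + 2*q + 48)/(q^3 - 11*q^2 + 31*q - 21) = (q^2 - 6*q - 16)/(q^2 - 8*q + 7)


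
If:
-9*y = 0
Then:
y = 0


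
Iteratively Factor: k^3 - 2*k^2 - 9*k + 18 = (k - 3)*(k^2 + k - 6) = (k - 3)*(k - 2)*(k + 3)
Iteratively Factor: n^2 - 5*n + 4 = (n - 4)*(n - 1)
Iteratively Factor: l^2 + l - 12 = (l + 4)*(l - 3)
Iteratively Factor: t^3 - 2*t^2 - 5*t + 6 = (t + 2)*(t^2 - 4*t + 3) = (t - 3)*(t + 2)*(t - 1)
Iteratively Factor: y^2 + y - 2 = (y + 2)*(y - 1)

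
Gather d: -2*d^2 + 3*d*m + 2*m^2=-2*d^2 + 3*d*m + 2*m^2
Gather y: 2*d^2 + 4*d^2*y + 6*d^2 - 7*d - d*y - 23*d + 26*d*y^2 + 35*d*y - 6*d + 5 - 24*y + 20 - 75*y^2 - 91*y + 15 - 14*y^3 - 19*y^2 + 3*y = 8*d^2 - 36*d - 14*y^3 + y^2*(26*d - 94) + y*(4*d^2 + 34*d - 112) + 40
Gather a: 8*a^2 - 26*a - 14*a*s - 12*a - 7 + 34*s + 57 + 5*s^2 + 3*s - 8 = 8*a^2 + a*(-14*s - 38) + 5*s^2 + 37*s + 42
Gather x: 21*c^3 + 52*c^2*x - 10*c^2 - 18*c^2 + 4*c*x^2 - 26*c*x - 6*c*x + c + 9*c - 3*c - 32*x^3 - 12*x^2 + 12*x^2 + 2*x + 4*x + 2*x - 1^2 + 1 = 21*c^3 - 28*c^2 + 4*c*x^2 + 7*c - 32*x^3 + x*(52*c^2 - 32*c + 8)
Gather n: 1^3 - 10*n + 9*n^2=9*n^2 - 10*n + 1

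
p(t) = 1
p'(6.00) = 0.00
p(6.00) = 1.00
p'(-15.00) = 0.00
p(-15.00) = 1.00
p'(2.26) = 0.00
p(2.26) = 1.00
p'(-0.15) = 0.00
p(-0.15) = 1.00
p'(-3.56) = 0.00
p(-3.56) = 1.00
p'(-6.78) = 0.00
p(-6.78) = 1.00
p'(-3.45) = 0.00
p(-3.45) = 1.00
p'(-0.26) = 0.00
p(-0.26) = 1.00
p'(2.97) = 0.00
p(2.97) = 1.00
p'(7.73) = 0.00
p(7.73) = 1.00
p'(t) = 0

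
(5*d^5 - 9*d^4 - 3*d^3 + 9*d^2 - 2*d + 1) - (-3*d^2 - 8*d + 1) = 5*d^5 - 9*d^4 - 3*d^3 + 12*d^2 + 6*d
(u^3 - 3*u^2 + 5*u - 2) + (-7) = u^3 - 3*u^2 + 5*u - 9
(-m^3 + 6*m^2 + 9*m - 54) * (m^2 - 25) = -m^5 + 6*m^4 + 34*m^3 - 204*m^2 - 225*m + 1350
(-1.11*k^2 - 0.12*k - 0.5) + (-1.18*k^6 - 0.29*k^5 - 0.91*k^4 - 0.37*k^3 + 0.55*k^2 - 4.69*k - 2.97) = -1.18*k^6 - 0.29*k^5 - 0.91*k^4 - 0.37*k^3 - 0.56*k^2 - 4.81*k - 3.47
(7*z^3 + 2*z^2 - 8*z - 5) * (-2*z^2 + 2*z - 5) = -14*z^5 + 10*z^4 - 15*z^3 - 16*z^2 + 30*z + 25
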